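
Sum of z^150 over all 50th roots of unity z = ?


The roots are w_k = w^k with w = e^(2*pi*i/50), and (w^k)^150 = (w^150)^k.
So S = 1 + u + u^2 + ... + u^(49) with u = w^150.
150 = 3*50 + 0, so 150 is a multiple of 50 and u = (w^50)^3 = 1.
Every one of the 50 terms equals 1: S = 50

S = 50


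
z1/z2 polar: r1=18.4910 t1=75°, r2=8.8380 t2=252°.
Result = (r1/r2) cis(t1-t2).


r = 18.4910 / 8.8380 = 2.0922
theta = 75° - 252° = -177° = 183° (mod 360)

2.0922 cis(183°)


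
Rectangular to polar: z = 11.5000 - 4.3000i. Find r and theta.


r = sqrt(132.25+18.49) = sqrt(150.74) = 12.2776
theta = atan2(-4.3, 11.5) = -20.5014 degrees

r = 12.2776, theta = -20.5014 degrees


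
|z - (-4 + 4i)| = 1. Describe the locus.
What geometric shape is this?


|z - z0| = r is a circle with center z0 and radius r.
Center = (-4, 4), radius = 1

Circle with center (-4, 4) and radius 1


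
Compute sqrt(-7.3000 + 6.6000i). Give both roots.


|z| = sqrt(53.29+43.56) = 9.8412
sqrt((|z|+a)/2) = sqrt((9.8412+(-7.3))/2) = sqrt(1.2706) = 1.1272
sqrt((|z|-a)/2) = sqrt((9.8412-(-7.3))/2) = sqrt(8.5706) = 2.9276

±(1.1272 + 2.9276i) i.e. 1.1272 + 2.9276i and -1.1272 - 2.9276i


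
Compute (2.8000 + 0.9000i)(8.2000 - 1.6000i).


Real = 2.8*8.2 - 0.9*(-1.6) = 22.96 - (-1.44) = 24.4
Imag = 2.8*(-1.6) + 8.2*0.9 = -4.48 + 7.38 = 2.9

24.4000 + 2.9000i


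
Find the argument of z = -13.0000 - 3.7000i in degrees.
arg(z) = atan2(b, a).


Re = -13, Im = -3.7
arg = atan2(-3.7, -13) = -164.1128 degrees

arg(z) = -164.1128 degrees


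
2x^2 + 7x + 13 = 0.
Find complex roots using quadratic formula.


disc = 7^2 - 4*2*13 = 49 - 104 = -55
sqrt(|disc|) = sqrt(55) = 7.4162
Real part = -7/(2*2) = -1.7500
Imag part = 7.4162/(2*2) = 1.8540

-1.7500 ± 1.8540i


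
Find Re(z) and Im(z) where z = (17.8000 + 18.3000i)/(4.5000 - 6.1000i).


Multiply by conjugate: (17.8000 + 18.3000i)(4.5000 + 6.1000i) / (4.5^2 + (-6.1)^2)
Numerator real = 17.8*4.5 + 18.3*(-6.1) = -31.53
Numerator imag = 18.3*4.5 - 17.8*(-6.1) = 190.93
Denominator = 57.46
Re(z) = -31.53/57.46 = -0.5487
Im(z) = 190.93/57.46 = 3.3228

Re(z) = -0.5487, Im(z) = 3.3228


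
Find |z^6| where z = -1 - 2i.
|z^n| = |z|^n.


|z| = sqrt(1+4) = sqrt(5) = 2.2361
|z^6| = |z|^6 = (sqrt(5))^6 = 5^3 = 125

|z^6| = 125


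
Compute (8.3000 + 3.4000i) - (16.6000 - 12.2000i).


Real: 8.3 - 16.6 = -8.3
Imag: 3.4 + 12.2 = 15.6

-8.3000 + 15.6000i


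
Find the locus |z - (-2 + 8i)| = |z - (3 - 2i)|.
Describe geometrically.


Equal distances means the locus is the perpendicular bisector of z1 and z2.
Midpoint = ((-2+3)/2, (8+(-2))/2) = (0.5000, 3.0000)

Perpendicular bisector through (0.5000, 3.0000)


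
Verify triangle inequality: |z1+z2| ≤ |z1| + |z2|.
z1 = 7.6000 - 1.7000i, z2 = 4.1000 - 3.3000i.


|z1| = sqrt(7.6^2 + (-1.7)^2) = sqrt(60.65) = 7.7878
|z2| = sqrt(4.1^2 + (-3.3)^2) = sqrt(27.7) = 5.2631
z1+z2 = 11.7000 - 5.0000i
|z1+z2| = sqrt(161.89) = 12.7236
|z1|+|z2| = 7.7878 + 5.2631 = 13.0509

|z1+z2| = 12.7236 ≤ |z1|+|z2| = 13.0509 (verified)


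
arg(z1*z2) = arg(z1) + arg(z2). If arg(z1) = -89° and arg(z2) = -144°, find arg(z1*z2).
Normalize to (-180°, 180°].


arg(z1*z2) = -89° - 144° = -233°
Normalized to (-180°, 180°]: 127°

127°


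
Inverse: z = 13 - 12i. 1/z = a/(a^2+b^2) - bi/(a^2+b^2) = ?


|z|^2 = 169+144 = 313
1/z = (13 + 12i)/313

1/z = 0.0415 + 0.0383i


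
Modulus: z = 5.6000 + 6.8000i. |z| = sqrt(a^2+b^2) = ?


|z| = sqrt(5.6^2 + 6.8^2) = sqrt(31.36 + 46.24) = sqrt(77.6) = 8.8091

|z| = 8.8091


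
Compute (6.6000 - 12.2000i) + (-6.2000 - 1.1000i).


Real: 6.6 - 6.2 = 0.4
Imag: -12.2 - 1.1 = -13.3

0.4000 - 13.3000i


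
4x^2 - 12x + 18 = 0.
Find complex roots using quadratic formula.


disc = (-12)^2 - 4*4*18 = 144 - 288 = -144
sqrt(|disc|) = sqrt(144) = 12.0000
Real part = 12/(2*4) = 1.5000
Imag part = 12.0000/(2*4) = 1.5000

1.5000 ± 1.5000i


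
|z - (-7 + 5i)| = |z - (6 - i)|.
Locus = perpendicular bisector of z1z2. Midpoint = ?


Equal distances means the locus is the perpendicular bisector of z1 and z2.
Midpoint = ((-7+6)/2, (5+(-1))/2) = (-0.5000, 2.0000)

Perpendicular bisector through (-0.5000, 2.0000)


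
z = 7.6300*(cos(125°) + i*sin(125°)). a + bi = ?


a = 7.6300*cos(125°) = 7.6300*(-0.57358) = -4.3764
b = 7.6300*sin(125°) = 7.6300*0.81915 = 6.2501

-4.3764 + 6.2501i


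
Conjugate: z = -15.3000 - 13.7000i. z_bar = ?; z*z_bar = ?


z_bar = -15.3000 + 13.7000i
z*z_bar = (-15.3)^2 + (-13.7)^2 = 234.09 + 187.69 = 421.78

z_bar = -15.3000 + 13.7000i, z*z_bar = 421.78


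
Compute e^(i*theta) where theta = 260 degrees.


cos(260°) = -0.1736
sin(260°) = -0.9848

e^(i*260°) = -0.1736 - 0.9848i


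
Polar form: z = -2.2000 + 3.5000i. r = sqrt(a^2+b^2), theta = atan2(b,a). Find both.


r = sqrt(4.84+12.25) = sqrt(17.09) = 4.1340
theta = atan2(3.5, -2.2) = 122.1523 degrees

r = 4.1340, theta = 122.1523 degrees


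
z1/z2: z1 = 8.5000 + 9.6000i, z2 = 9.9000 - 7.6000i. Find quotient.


Conjugate of z2 = 9.9000 + 7.6000i
Numerator: (8.5000 + 9.6000i)(9.9000 + 7.6000i) = 11.1900 + 159.6400i
Denominator: 9.9^2 + (-7.6)^2 = 155.77
Result = (11.1900 + 159.6400i)/155.77

0.0718 + 1.0248i


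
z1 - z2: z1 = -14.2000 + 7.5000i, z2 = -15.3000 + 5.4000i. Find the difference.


Real: -14.2 + 15.3 = 1.1
Imag: 7.5 - 5.4 = 2.1

1.1000 + 2.1000i


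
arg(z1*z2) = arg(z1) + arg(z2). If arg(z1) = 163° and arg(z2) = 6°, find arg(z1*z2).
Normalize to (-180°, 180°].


arg(z1*z2) = 163° + 6° = 169°
Normalized to (-180°, 180°]: 169°

169°


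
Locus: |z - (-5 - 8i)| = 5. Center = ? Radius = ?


|z - z0| = r is a circle with center z0 and radius r.
Center = (-5, -8), radius = 5

Circle with center (-5, -8) and radius 5


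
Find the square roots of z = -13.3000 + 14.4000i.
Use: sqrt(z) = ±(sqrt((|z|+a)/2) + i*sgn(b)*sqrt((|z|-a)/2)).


|z| = sqrt(176.89+207.36) = 19.6023
sqrt((|z|+a)/2) = sqrt((19.6023+(-13.3))/2) = sqrt(3.1511) = 1.7751
sqrt((|z|-a)/2) = sqrt((19.6023-(-13.3))/2) = sqrt(16.4511) = 4.0560

±(1.7751 + 4.0560i) i.e. 1.7751 + 4.0560i and -1.7751 - 4.0560i


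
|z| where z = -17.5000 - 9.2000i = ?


|z| = sqrt((-17.5)^2 + (-9.2)^2) = sqrt(306.25 + 84.64) = sqrt(390.89) = 19.7709

|z| = 19.7709


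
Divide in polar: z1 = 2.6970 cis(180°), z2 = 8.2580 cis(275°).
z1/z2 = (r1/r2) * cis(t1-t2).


r = 2.6970 / 8.2580 = 0.3266
theta = 180° - 275° = -95° = 265° (mod 360)

0.3266 cis(265°)


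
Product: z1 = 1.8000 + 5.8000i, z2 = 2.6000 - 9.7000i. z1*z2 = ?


Real = 1.8*2.6 - 5.8*(-9.7) = 4.68 - (-56.26) = 60.94
Imag = 1.8*(-9.7) + 2.6*5.8 = -17.46 + 15.08 = -2.38

60.9400 - 2.3800i


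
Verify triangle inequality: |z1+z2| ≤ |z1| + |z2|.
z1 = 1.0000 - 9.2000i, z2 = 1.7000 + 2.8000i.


|z1| = sqrt(1^2 + (-9.2)^2) = sqrt(85.64) = 9.2542
|z2| = sqrt(1.7^2 + 2.8^2) = sqrt(10.73) = 3.2757
z1+z2 = 2.7000 - 6.4000i
|z1+z2| = sqrt(48.25) = 6.9462
|z1|+|z2| = 9.2542 + 3.2757 = 12.5299

|z1+z2| = 6.9462 ≤ |z1|+|z2| = 12.5299 (verified)


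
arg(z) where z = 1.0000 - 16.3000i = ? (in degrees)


Re = 1, Im = -16.3
arg = atan2(-16.3, 1) = -86.4893 degrees

arg(z) = -86.4893 degrees


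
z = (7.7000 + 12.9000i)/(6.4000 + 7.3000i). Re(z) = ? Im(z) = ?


Multiply by conjugate: (7.7000 + 12.9000i)(6.4000 - 7.3000i) / (6.4^2 + 7.3^2)
Numerator real = 7.7*6.4 + 12.9*7.3 = 143.45
Numerator imag = 12.9*6.4 - 7.7*7.3 = 26.35
Denominator = 94.25
Re(z) = 143.45/94.25 = 1.5220
Im(z) = 26.35/94.25 = 0.2796

Re(z) = 1.5220, Im(z) = 0.2796


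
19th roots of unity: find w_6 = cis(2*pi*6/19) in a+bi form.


Angle = 360*6/19 = 113.6842°
a = cos(113.6842°) = -0.4017
b = sin(113.6842°) = 0.9158

-0.4017 + 0.9158i


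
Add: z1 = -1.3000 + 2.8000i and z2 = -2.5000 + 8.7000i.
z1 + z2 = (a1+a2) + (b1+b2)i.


Real: -1.3 - 2.5 = -3.8
Imag: 2.8 + 8.7 = 11.5

-3.8000 + 11.5000i


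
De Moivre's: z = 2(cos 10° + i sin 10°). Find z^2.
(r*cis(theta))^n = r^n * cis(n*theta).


r^2 = 2^2 = 4
n*theta = 2*10° = 20° = 20° (mod 360)
a = 4*cos(20°) = 3.7588
b = 4*sin(20°) = 1.3681

4 cis(20°) = 3.7588 + 1.3681i


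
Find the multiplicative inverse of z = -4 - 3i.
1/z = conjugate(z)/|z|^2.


|z|^2 = 16+9 = 25
1/z = (-4 + 3i)/25

1/z = -0.1600 + 0.1200i


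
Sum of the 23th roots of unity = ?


The sum of all 23th roots of unity is 0.
Geometric series: (1 - w^23)/(1 - w) = (1-1)/(1-w) = 0 since w^23 = 1, w ≠ 1.
Alternatively: coefficient of z^22 in z^23 - 1 is 0.

0


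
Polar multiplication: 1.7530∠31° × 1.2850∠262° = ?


r = 1.7530 * 1.2850 = 2.2526
theta = 31° + 262° = 293° = 293° (mod 360)

2.2526 cis(293°)


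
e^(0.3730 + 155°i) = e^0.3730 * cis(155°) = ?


e^0.3730 = 1.4521
cos(155°) = -0.9063
sin(155°) = 0.4226
Real = 1.4521*(-0.9063) = -1.3160
Imag = 1.4521*0.4226 = 0.6137

-1.3160 + 0.6137i


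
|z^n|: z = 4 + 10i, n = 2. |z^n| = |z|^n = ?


|z| = sqrt(16+100) = sqrt(116) = 10.7703
|z^2| = |z|^2 = (sqrt(116))^2 = 116

|z^2| = 116


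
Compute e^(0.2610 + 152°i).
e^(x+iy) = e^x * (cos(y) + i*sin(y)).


e^0.2610 = 1.29823
cos(152°) = -0.88295
sin(152°) = 0.4695
Real = 1.29823*(-0.88295) = -1.1463
Imag = 1.29823*0.4695 = 0.6095

-1.1463 + 0.6095i


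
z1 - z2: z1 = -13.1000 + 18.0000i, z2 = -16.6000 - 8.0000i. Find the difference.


Real: -13.1 + 16.6 = 3.5
Imag: 18 + 8 = 26

3.5000 + 26.0000i


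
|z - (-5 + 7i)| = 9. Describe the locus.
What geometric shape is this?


|z - z0| = r is a circle with center z0 and radius r.
Center = (-5, 7), radius = 9

Circle with center (-5, 7) and radius 9


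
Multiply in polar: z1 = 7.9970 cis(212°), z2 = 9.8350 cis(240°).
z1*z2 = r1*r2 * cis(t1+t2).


r = 7.9970 * 9.8350 = 78.6505
theta = 212° + 240° = 452° = 92° (mod 360)

78.6505 cis(92°)


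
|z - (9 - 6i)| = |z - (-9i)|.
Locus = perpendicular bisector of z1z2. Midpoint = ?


Equal distances means the locus is the perpendicular bisector of z1 and z2.
Midpoint = ((9+0)/2, (-6+(-9))/2) = (4.5000, -7.5000)

Perpendicular bisector through (4.5000, -7.5000)


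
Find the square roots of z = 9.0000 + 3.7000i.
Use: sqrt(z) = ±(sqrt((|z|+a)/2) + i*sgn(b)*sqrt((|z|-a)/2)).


|z| = sqrt(81+13.69) = 9.7309
sqrt((|z|+a)/2) = sqrt((9.7309+9)/2) = sqrt(9.3654) = 3.0603
sqrt((|z|-a)/2) = sqrt((9.7309-9)/2) = sqrt(0.3654) = 0.6045

±(3.0603 + 0.6045i) i.e. 3.0603 + 0.6045i and -3.0603 - 0.6045i


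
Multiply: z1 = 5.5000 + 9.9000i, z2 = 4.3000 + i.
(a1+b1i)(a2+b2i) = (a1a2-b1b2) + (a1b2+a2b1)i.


Real = 5.5*4.3 - 9.9*1 = 23.65 - 9.9 = 13.75
Imag = 5.5*1 + 4.3*9.9 = 5.5 + 42.57 = 48.07

13.7500 + 48.0700i


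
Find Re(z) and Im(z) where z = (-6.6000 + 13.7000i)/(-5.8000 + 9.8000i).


Multiply by conjugate: (-6.6000 + 13.7000i)(-5.8000 - 9.8000i) / ((-5.8)^2 + 9.8^2)
Numerator real = -6.6*(-5.8) + 13.7*9.8 = 172.54
Numerator imag = 13.7*(-5.8) - (-6.6)*9.8 = -14.78
Denominator = 129.68
Re(z) = 172.54/129.68 = 1.3305
Im(z) = -14.78/129.68 = -0.1140

Re(z) = 1.3305, Im(z) = -0.1140


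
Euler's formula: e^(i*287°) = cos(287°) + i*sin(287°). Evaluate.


cos(287°) = 0.2924
sin(287°) = -0.9563

e^(i*287°) = 0.2924 - 0.9563i


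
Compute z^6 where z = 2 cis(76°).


r^6 = 2^6 = 64
n*theta = 6*76° = 456° = 96° (mod 360)
a = 64*cos(96°) = -6.6898
b = 64*sin(96°) = 63.6494

64 cis(96°) = -6.6898 + 63.6494i


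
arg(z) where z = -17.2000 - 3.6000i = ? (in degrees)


Re = -17.2, Im = -3.6
arg = atan2(-3.6, -17.2) = -168.1785 degrees

arg(z) = -168.1785 degrees


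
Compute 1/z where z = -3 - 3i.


|z|^2 = 9+9 = 18
1/z = (-3 + 3i)/18

1/z = -0.1667 + 0.1667i


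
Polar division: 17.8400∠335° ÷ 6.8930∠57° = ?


r = 17.8400 / 6.8930 = 2.5881
theta = 335° - 57° = 278° = 278° (mod 360)

2.5881 cis(278°)


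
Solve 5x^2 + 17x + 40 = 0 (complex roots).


disc = 17^2 - 4*5*40 = 289 - 800 = -511
sqrt(|disc|) = sqrt(511) = 22.6053
Real part = -17/(2*5) = -1.7000
Imag part = 22.6053/(2*5) = 2.2605

-1.7000 ± 2.2605i


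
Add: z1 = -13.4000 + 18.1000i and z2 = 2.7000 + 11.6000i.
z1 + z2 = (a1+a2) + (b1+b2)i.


Real: -13.4 + 2.7 = -10.7
Imag: 18.1 + 11.6 = 29.7

-10.7000 + 29.7000i


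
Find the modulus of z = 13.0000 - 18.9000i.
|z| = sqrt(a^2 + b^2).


|z| = sqrt(13^2 + (-18.9)^2) = sqrt(169 + 357.21) = sqrt(526.21) = 22.9393

|z| = 22.9393


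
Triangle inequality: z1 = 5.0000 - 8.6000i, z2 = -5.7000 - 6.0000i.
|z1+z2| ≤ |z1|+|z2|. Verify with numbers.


|z1| = sqrt(5^2 + (-8.6)^2) = sqrt(98.96) = 9.9479
|z2| = sqrt((-5.7)^2 + (-6)^2) = sqrt(68.49) = 8.2759
z1+z2 = -0.7000 - 14.6000i
|z1+z2| = sqrt(213.65) = 14.6168
|z1|+|z2| = 9.9479 + 8.2759 = 18.2238

|z1+z2| = 14.6168 ≤ |z1|+|z2| = 18.2238 (verified)


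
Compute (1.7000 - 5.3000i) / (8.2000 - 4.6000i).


Conjugate of z2 = 8.2000 + 4.6000i
Numerator: (1.7000 - 5.3000i)(8.2000 + 4.6000i) = 38.3200 - 35.6400i
Denominator: 8.2^2 + (-4.6)^2 = 88.4
Result = (38.3200 - 35.6400i)/88.4

0.4335 - 0.4032i


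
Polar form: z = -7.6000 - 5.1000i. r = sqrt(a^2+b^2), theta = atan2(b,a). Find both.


r = sqrt(57.76+26.01) = sqrt(83.77) = 9.1526
theta = atan2(-5.1, -7.6) = -146.1363 degrees

r = 9.1526, theta = -146.1363 degrees


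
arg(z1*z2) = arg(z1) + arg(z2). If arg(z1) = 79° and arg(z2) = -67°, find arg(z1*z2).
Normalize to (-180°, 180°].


arg(z1*z2) = 79° - 67° = 12°
Normalized to (-180°, 180°]: 12°

12°


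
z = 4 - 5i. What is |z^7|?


|z| = sqrt(16+25) = sqrt(41) = 6.4031
|z^7| = |z|^7 = (sqrt(41))^7 = 41^3 * sqrt(41) = 68921*sqrt(41)

|z^7| = 68921*sqrt(41) ≈ 441309.7256


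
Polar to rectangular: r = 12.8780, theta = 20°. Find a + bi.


a = 12.8780*cos(20°) = 12.8780*0.939693 = 12.1014
b = 12.8780*sin(20°) = 12.8780*0.34202 = 4.4045

12.1014 + 4.4045i


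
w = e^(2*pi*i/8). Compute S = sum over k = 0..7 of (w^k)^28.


The roots are w_k = w^k with w = e^(2*pi*i/8), and (w^k)^28 = (w^28)^k.
So S = 1 + u + u^2 + ... + u^(7) with u = w^28.
28 = 3*8 + 4, so 28 is not a multiple of 8: u = (w^8)^3 * w^4 = w^4 ≠ 1 (w is a primitive 8th root), while u^8 = (w^8)^28 = 1.
Geometric series: S = (1 - u^8)/(1 - u) = (1 - 1)/(1 - u) = 0

S = 0


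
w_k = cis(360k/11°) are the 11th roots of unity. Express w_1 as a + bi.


Angle = 360*1/11 = 32.7273°
a = cos(32.7273°) = 0.8413
b = sin(32.7273°) = 0.5406

0.8413 + 0.5406i


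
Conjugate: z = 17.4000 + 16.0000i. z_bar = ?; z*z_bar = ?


z_bar = 17.4000 - 16.0000i
z*z_bar = 17.4^2 + 16^2 = 302.76 + 256 = 558.76

z_bar = 17.4000 - 16.0000i, z*z_bar = 558.76


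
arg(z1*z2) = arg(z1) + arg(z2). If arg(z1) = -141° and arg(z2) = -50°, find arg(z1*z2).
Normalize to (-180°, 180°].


arg(z1*z2) = -141° - 50° = -191°
Normalized to (-180°, 180°]: 169°

169°


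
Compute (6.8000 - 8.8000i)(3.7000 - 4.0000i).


Real = 6.8*3.7 - (-8.8)*(-4) = 25.16 - 35.2 = -10.04
Imag = 6.8*(-4) + 3.7*(-8.8) = -27.2 - (32.56) = -59.76

-10.0400 - 59.7600i


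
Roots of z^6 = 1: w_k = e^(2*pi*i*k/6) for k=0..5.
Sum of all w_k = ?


The sum of all 6th roots of unity is 0.
Geometric series: (1 - w^6)/(1 - w) = (1-1)/(1-w) = 0 since w^6 = 1, w ≠ 1.
Alternatively: coefficient of z^5 in z^6 - 1 is 0.

0


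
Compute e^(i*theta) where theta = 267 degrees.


cos(267°) = -0.0523
sin(267°) = -0.9986

e^(i*267°) = -0.0523 - 0.9986i


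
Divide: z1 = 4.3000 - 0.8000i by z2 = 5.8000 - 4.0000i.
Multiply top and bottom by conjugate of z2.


Conjugate of z2 = 5.8000 + 4.0000i
Numerator: (4.3000 - 0.8000i)(5.8000 + 4.0000i) = 28.1400 + 12.5600i
Denominator: 5.8^2 + (-4)^2 = 49.64
Result = (28.1400 + 12.5600i)/49.64

0.5669 + 0.2530i


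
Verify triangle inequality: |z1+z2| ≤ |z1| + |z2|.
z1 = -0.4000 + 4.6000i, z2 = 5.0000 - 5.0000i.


|z1| = sqrt((-0.4)^2 + 4.6^2) = sqrt(21.32) = 4.6174
|z2| = sqrt(5^2 + (-5)^2) = sqrt(50) = 7.0711
z1+z2 = 4.6000 - 0.4000i
|z1+z2| = sqrt(21.32) = 4.6174
|z1|+|z2| = 4.6174 + 7.0711 = 11.6885

|z1+z2| = 4.6174 ≤ |z1|+|z2| = 11.6885 (verified)


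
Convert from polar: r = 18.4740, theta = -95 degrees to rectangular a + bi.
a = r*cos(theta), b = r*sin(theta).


a = 18.4740*cos(-95°) = 18.4740*(-0.087156) = -1.6101
b = 18.4740*sin(-95°) = 18.4740*(-0.996195) = -18.4037

-1.6101 - 18.4037i


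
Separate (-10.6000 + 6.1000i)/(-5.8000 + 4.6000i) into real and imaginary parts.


Multiply by conjugate: (-10.6000 + 6.1000i)(-5.8000 - 4.6000i) / ((-5.8)^2 + 4.6^2)
Numerator real = -10.6*(-5.8) + 6.1*4.6 = 89.54
Numerator imag = 6.1*(-5.8) - (-10.6)*4.6 = 13.38
Denominator = 54.8
Re(z) = 89.54/54.8 = 1.6339
Im(z) = 13.38/54.8 = 0.2442

Re(z) = 1.6339, Im(z) = 0.2442


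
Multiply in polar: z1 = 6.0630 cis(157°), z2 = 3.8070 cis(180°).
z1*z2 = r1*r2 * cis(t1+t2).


r = 6.0630 * 3.8070 = 23.0818
theta = 157° + 180° = 337° = 337° (mod 360)

23.0818 cis(337°)


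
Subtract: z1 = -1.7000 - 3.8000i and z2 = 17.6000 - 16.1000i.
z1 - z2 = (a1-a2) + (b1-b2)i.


Real: -1.7 - 17.6 = -19.3
Imag: -3.8 + 16.1 = 12.3

-19.3000 + 12.3000i


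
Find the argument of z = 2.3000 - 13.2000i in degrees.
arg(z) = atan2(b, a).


Re = 2.3, Im = -13.2
arg = atan2(-13.2, 2.3) = -80.1159 degrees

arg(z) = -80.1159 degrees


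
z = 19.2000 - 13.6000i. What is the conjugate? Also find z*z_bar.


z_bar = 19.2000 + 13.6000i
z*z_bar = 19.2^2 + (-13.6)^2 = 368.64 + 184.96 = 553.6

z_bar = 19.2000 + 13.6000i, z*z_bar = 553.6


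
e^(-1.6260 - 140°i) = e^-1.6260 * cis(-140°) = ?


e^-1.6260 = 0.1967
cos(-140°) = -0.766
sin(-140°) = -0.6428
Real = 0.1967*(-0.766) = -0.1507
Imag = 0.1967*(-0.6428) = -0.1264

-0.1507 - 0.1264i


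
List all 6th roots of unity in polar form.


The 6th roots of unity are cis(360k/6°) for k=0..5
Angle step = 360/6 = 60°
Primitive root: cis(60°)
Primitive root = 0.5000 + 0.8660i

6 roots at angles: 0°, 60°, 120°, 180°, 240°, 300°


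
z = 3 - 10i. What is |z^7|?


|z| = sqrt(9+100) = sqrt(109) = 10.4403
|z^7| = |z|^7 = (sqrt(109))^7 = 109^3 * sqrt(109) = 1295029*sqrt(109)

|z^7| = 1295029*sqrt(109) ≈ 13520499.6979


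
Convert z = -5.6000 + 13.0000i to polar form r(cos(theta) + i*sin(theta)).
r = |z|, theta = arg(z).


r = sqrt(31.36+169) = sqrt(200.36) = 14.1549
theta = atan2(13, -5.6) = 113.3049 degrees

r = 14.1549, theta = 113.3049 degrees


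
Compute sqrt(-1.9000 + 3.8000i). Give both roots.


|z| = sqrt(3.61+14.44) = 4.2485
sqrt((|z|+a)/2) = sqrt((4.2485+(-1.9))/2) = sqrt(1.1743) = 1.0836
sqrt((|z|-a)/2) = sqrt((4.2485-(-1.9))/2) = sqrt(3.0743) = 1.7534

±(1.0836 + 1.7534i) i.e. 1.0836 + 1.7534i and -1.0836 - 1.7534i


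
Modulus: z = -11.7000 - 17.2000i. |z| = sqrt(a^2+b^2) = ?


|z| = sqrt((-11.7)^2 + (-17.2)^2) = sqrt(136.89 + 295.84) = sqrt(432.73) = 20.8022

|z| = 20.8022


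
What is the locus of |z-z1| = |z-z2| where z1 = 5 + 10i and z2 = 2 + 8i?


Equal distances means the locus is the perpendicular bisector of z1 and z2.
Midpoint = ((5+2)/2, (10+8)/2) = (3.5000, 9.0000)

Perpendicular bisector through (3.5000, 9.0000)


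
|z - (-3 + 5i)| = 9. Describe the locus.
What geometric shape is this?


|z - z0| = r is a circle with center z0 and radius r.
Center = (-3, 5), radius = 9

Circle with center (-3, 5) and radius 9


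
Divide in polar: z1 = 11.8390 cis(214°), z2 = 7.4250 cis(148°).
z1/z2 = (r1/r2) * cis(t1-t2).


r = 11.8390 / 7.4250 = 1.5945
theta = 214° - 148° = 66° = 66° (mod 360)

1.5945 cis(66°)


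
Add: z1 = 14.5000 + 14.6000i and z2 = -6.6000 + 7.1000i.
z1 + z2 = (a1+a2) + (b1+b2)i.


Real: 14.5 - 6.6 = 7.9
Imag: 14.6 + 7.1 = 21.7

7.9000 + 21.7000i


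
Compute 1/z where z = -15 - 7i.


|z|^2 = 225+49 = 274
1/z = (-15 + 7i)/274

1/z = -0.0547 + 0.0255i


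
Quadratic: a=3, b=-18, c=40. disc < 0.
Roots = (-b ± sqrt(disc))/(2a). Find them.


disc = (-18)^2 - 4*3*40 = 324 - 480 = -156
sqrt(|disc|) = sqrt(156) = 12.4900
Real part = 18/(2*3) = 3.0000
Imag part = 12.4900/(2*3) = 2.0817

3.0000 ± 2.0817i


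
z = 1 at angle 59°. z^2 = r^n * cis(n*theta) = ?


r^2 = 1^2 = 1
n*theta = 2*59° = 118° = 118° (mod 360)
a = 1*cos(118°) = -0.4695
b = 1*sin(118°) = 0.8829

1 cis(118°) = -0.4695 + 0.8829i


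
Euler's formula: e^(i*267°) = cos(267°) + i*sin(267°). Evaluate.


cos(267°) = -0.0523
sin(267°) = -0.9986

e^(i*267°) = -0.0523 - 0.9986i


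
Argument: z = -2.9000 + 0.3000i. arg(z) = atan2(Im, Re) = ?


Re = -2.9, Im = 0.3
arg = atan2(0.3, -2.9) = 174.0939 degrees

arg(z) = 174.0939 degrees


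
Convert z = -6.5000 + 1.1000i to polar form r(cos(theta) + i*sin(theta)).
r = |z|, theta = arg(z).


r = sqrt(42.25+1.21) = sqrt(43.46) = 6.5924
theta = atan2(1.1, -6.5) = 170.3948 degrees

r = 6.5924, theta = 170.3948 degrees


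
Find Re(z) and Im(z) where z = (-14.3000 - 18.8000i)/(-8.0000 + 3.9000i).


Multiply by conjugate: (-14.3000 - 18.8000i)(-8.0000 - 3.9000i) / ((-8)^2 + 3.9^2)
Numerator real = -14.3*(-8) - (18.8)*3.9 = 41.08
Numerator imag = -18.8*(-8) - (-14.3)*3.9 = 206.17
Denominator = 79.21
Re(z) = 41.08/79.21 = 0.5186
Im(z) = 206.17/79.21 = 2.6028

Re(z) = 0.5186, Im(z) = 2.6028


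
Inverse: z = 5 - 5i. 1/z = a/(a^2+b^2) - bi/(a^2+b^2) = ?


|z|^2 = 25+25 = 50
1/z = (5 + 5i)/50

1/z = 0.1000 + 0.1000i


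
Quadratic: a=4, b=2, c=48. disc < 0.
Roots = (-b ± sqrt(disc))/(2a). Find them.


disc = 2^2 - 4*4*48 = 4 - 768 = -764
sqrt(|disc|) = sqrt(764) = 27.6405
Real part = -2/(2*4) = -0.2500
Imag part = 27.6405/(2*4) = 3.4551

-0.2500 ± 3.4551i


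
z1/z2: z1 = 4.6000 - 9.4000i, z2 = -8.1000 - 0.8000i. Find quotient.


Conjugate of z2 = -8.1000 + 0.8000i
Numerator: (4.6000 - 9.4000i)(-8.1000 + 0.8000i) = -29.7400 + 79.8200i
Denominator: (-8.1)^2 + (-0.8)^2 = 66.25
Result = (-29.7400 + 79.8200i)/66.25

-0.4489 + 1.2048i


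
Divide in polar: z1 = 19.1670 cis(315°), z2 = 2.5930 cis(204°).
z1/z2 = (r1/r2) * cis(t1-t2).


r = 19.1670 / 2.5930 = 7.3918
theta = 315° - 204° = 111° = 111° (mod 360)

7.3918 cis(111°)


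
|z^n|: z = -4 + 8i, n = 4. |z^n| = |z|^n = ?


|z| = sqrt(16+64) = sqrt(80) = 8.9443
|z^4| = |z|^4 = (sqrt(80))^4 = 80^2 = 6400

|z^4| = 6400


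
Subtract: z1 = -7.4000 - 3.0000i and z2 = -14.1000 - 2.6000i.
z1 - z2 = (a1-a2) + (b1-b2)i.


Real: -7.4 + 14.1 = 6.7
Imag: -3 + 2.6 = -0.4

6.7000 - 0.4000i


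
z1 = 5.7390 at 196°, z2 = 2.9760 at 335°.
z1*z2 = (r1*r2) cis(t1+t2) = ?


r = 5.7390 * 2.9760 = 17.0793
theta = 196° + 335° = 531° = 171° (mod 360)

17.0793 cis(171°)


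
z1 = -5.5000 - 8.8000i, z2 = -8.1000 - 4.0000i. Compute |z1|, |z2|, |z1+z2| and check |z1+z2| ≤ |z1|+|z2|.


|z1| = sqrt((-5.5)^2 + (-8.8)^2) = sqrt(107.69) = 10.3774
|z2| = sqrt((-8.1)^2 + (-4)^2) = sqrt(81.61) = 9.0338
z1+z2 = -13.6000 - 12.8000i
|z1+z2| = sqrt(348.8) = 18.6762
|z1|+|z2| = 10.3774 + 9.0338 = 19.4112

|z1+z2| = 18.6762 ≤ |z1|+|z2| = 19.4112 (verified)


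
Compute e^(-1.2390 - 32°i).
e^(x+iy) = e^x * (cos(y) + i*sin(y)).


e^-1.2390 = 0.2897
cos(-32°) = 0.848
sin(-32°) = -0.5299
Real = 0.2897*0.848 = 0.2457
Imag = 0.2897*(-0.5299) = -0.1535

0.2457 - 0.1535i


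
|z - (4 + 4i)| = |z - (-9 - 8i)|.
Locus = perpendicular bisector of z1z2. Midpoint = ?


Equal distances means the locus is the perpendicular bisector of z1 and z2.
Midpoint = ((4+(-9))/2, (4+(-8))/2) = (-2.5000, -2.0000)

Perpendicular bisector through (-2.5000, -2.0000)


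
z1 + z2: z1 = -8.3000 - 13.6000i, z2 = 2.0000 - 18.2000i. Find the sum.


Real: -8.3 + 2 = -6.3
Imag: -13.6 - 18.2 = -31.8

-6.3000 - 31.8000i


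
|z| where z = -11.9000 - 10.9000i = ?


|z| = sqrt((-11.9)^2 + (-10.9)^2) = sqrt(141.61 + 118.81) = sqrt(260.42) = 16.1375

|z| = 16.1375


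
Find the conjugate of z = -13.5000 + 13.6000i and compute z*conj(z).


z_bar = -13.5000 - 13.6000i
z*z_bar = (-13.5)^2 + 13.6^2 = 182.25 + 184.96 = 367.21

z_bar = -13.5000 - 13.6000i, z*z_bar = 367.21


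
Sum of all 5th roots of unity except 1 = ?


With w = e^(2*pi*i/5), all 5 of the 5th roots of unity w^0 = 1, w, ..., w^(4) sum to 0: 1 + w + ... + w^(4) = (1 - w^5)/(1 - w) = 0 since w^5 = 1, w ≠ 1.
Removing the root 1: w + w^2 + ... + w^(4) = 0 - 1 = -1

Sum = -1


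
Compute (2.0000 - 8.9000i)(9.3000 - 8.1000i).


Real = 2*9.3 - (-8.9)*(-8.1) = 18.6 - 72.09 = -53.49
Imag = 2*(-8.1) + 9.3*(-8.9) = -16.2 - (82.77) = -98.97

-53.4900 - 98.9700i


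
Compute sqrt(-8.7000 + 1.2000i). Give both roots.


|z| = sqrt(75.69+1.44) = 8.7824
sqrt((|z|+a)/2) = sqrt((8.7824+(-8.7))/2) = sqrt(0.0412) = 0.2029
sqrt((|z|-a)/2) = sqrt((8.7824-(-8.7))/2) = sqrt(8.7412) = 2.9565

±(0.2029 + 2.9565i) i.e. 0.2029 + 2.9565i and -0.2029 - 2.9565i


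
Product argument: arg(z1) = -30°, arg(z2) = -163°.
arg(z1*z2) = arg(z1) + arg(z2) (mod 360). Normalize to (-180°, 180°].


arg(z1*z2) = -30° - 163° = -193°
Normalized to (-180°, 180°]: 167°

167°


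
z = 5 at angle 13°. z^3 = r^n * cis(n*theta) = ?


r^3 = 5^3 = 125
n*theta = 3*13° = 39° = 39° (mod 360)
a = 125*cos(39°) = 97.1432
b = 125*sin(39°) = 78.6650

125 cis(39°) = 97.1432 + 78.6650i


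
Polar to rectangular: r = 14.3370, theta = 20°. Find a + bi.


a = 14.3370*cos(20°) = 14.3370*0.939693 = 13.4724
b = 14.3370*sin(20°) = 14.3370*0.34202 = 4.9035

13.4724 + 4.9035i


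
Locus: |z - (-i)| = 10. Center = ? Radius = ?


|z - z0| = r is a circle with center z0 and radius r.
Center = (0, -1), radius = 10

Circle with center (0, -1) and radius 10


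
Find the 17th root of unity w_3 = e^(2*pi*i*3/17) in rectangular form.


Angle = 360*3/17 = 63.5294°
a = cos(63.5294°) = 0.4457
b = sin(63.5294°) = 0.8952

0.4457 + 0.8952i


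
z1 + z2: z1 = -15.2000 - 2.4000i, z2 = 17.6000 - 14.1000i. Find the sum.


Real: -15.2 + 17.6 = 2.4
Imag: -2.4 - 14.1 = -16.5

2.4000 - 16.5000i


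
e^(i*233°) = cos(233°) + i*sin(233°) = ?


cos(233°) = -0.6018
sin(233°) = -0.7986

e^(i*233°) = -0.6018 - 0.7986i


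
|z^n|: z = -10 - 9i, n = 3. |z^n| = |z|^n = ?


|z| = sqrt(100+81) = sqrt(181) = 13.4536
|z^3| = |z|^3 = (sqrt(181))^3 = 181*sqrt(181)

|z^3| = 181*sqrt(181) ≈ 2435.1060


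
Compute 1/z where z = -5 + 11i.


|z|^2 = 25+121 = 146
1/z = (-5 - 11i)/146

1/z = -0.0342 - 0.0753i


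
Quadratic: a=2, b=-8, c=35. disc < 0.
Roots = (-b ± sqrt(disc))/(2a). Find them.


disc = (-8)^2 - 4*2*35 = 64 - 280 = -216
sqrt(|disc|) = sqrt(216) = 14.6969
Real part = 8/(2*2) = 2.0000
Imag part = 14.6969/(2*2) = 3.6742

2.0000 ± 3.6742i


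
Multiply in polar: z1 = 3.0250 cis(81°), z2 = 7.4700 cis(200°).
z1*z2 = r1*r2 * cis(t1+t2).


r = 3.0250 * 7.4700 = 22.5968
theta = 81° + 200° = 281° = 281° (mod 360)

22.5968 cis(281°)


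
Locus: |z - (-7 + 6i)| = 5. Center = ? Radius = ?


|z - z0| = r is a circle with center z0 and radius r.
Center = (-7, 6), radius = 5

Circle with center (-7, 6) and radius 5


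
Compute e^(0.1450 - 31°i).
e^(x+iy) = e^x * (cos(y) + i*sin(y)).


e^0.1450 = 1.1560
cos(-31°) = 0.8572
sin(-31°) = -0.51504
Real = 1.1560*0.8572 = 0.9909
Imag = 1.1560*(-0.51504) = -0.5954

0.9909 - 0.5954i


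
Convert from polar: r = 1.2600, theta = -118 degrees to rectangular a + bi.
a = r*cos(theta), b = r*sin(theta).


a = 1.2600*cos(-118°) = 1.2600*(-0.46947) = -0.5915
b = 1.2600*sin(-118°) = 1.2600*(-0.8829) = -1.1125

-0.5915 - 1.1125i


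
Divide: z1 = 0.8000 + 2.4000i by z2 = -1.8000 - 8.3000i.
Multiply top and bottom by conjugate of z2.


Conjugate of z2 = -1.8000 + 8.3000i
Numerator: (0.8000 + 2.4000i)(-1.8000 + 8.3000i) = -21.3600 + 2.3200i
Denominator: (-1.8)^2 + (-8.3)^2 = 72.13
Result = (-21.3600 + 2.3200i)/72.13

-0.2961 + 0.0322i


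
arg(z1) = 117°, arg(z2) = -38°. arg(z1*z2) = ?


arg(z1*z2) = 117° - 38° = 79°
Normalized to (-180°, 180°]: 79°

79°


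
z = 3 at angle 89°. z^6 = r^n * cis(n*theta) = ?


r^6 = 3^6 = 729
n*theta = 6*89° = 534° = 174° (mod 360)
a = 729*cos(174°) = -725.0065
b = 729*sin(174°) = 76.2012

729 cis(174°) = -725.0065 + 76.2012i


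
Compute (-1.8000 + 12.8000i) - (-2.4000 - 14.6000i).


Real: -1.8 + 2.4 = 0.6
Imag: 12.8 + 14.6 = 27.4

0.6000 + 27.4000i


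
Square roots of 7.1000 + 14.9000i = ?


|z| = sqrt(50.41+222.01) = 16.5052
sqrt((|z|+a)/2) = sqrt((16.5052+7.1)/2) = sqrt(11.8026) = 3.4355
sqrt((|z|-a)/2) = sqrt((16.5052-7.1)/2) = sqrt(4.7026) = 2.1685

±(3.4355 + 2.1685i) i.e. 3.4355 + 2.1685i and -3.4355 - 2.1685i


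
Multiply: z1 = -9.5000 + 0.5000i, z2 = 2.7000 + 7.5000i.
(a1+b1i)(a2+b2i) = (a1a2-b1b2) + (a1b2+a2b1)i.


Real = -9.5*2.7 - 0.5*7.5 = -25.65 - 3.75 = -29.4
Imag = -9.5*7.5 + 2.7*0.5 = -71.25 + 1.35 = -69.9

-29.4000 - 69.9000i


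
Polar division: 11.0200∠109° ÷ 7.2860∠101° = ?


r = 11.0200 / 7.2860 = 1.5125
theta = 109° - 101° = 8° = 8° (mod 360)

1.5125 cis(8°)


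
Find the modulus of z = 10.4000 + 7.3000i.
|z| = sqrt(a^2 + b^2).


|z| = sqrt(10.4^2 + 7.3^2) = sqrt(108.16 + 53.29) = sqrt(161.45) = 12.7063

|z| = 12.7063


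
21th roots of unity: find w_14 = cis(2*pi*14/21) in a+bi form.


Angle = 360*14/21 = 240°
a = cos(240°) = -0.5000
b = sin(240°) = -0.8660

-0.5000 - 0.8660i


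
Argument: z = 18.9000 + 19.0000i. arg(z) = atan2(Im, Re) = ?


Re = 18.9, Im = 19
arg = atan2(19, 18.9) = 45.1512 degrees

arg(z) = 45.1512 degrees


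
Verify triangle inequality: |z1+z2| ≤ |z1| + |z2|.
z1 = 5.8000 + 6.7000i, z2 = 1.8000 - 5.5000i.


|z1| = sqrt(5.8^2 + 6.7^2) = sqrt(78.53) = 8.8617
|z2| = sqrt(1.8^2 + (-5.5)^2) = sqrt(33.49) = 5.7871
z1+z2 = 7.6000 + 1.2000i
|z1+z2| = sqrt(59.2) = 7.6942
|z1|+|z2| = 8.8617 + 5.7871 = 14.6488

|z1+z2| = 7.6942 ≤ |z1|+|z2| = 14.6488 (verified)


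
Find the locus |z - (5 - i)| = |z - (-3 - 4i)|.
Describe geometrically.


Equal distances means the locus is the perpendicular bisector of z1 and z2.
Midpoint = ((5+(-3))/2, (-1+(-4))/2) = (1.0000, -2.5000)

Perpendicular bisector through (1.0000, -2.5000)


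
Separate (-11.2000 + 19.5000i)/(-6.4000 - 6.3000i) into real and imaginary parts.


Multiply by conjugate: (-11.2000 + 19.5000i)(-6.4000 + 6.3000i) / ((-6.4)^2 + (-6.3)^2)
Numerator real = -11.2*(-6.4) + 19.5*(-6.3) = -51.17
Numerator imag = 19.5*(-6.4) - (-11.2)*(-6.3) = -195.36
Denominator = 80.65
Re(z) = -51.17/80.65 = -0.6345
Im(z) = -195.36/80.65 = -2.4223

Re(z) = -0.6345, Im(z) = -2.4223


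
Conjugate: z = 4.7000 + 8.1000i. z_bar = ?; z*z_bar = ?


z_bar = 4.7000 - 8.1000i
z*z_bar = 4.7^2 + 8.1^2 = 22.09 + 65.61 = 87.7

z_bar = 4.7000 - 8.1000i, z*z_bar = 87.7


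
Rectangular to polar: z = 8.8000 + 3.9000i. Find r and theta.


r = sqrt(77.44+15.21) = sqrt(92.65) = 9.6255
theta = atan2(3.9, 8.8) = 23.9021 degrees

r = 9.6255, theta = 23.9021 degrees


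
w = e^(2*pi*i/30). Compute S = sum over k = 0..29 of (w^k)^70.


The roots are w_k = w^k with w = e^(2*pi*i/30), and (w^k)^70 = (w^70)^k.
So S = 1 + u + u^2 + ... + u^(29) with u = w^70.
70 = 2*30 + 10, so 70 is not a multiple of 30: u = (w^30)^2 * w^10 = w^10 ≠ 1 (w is a primitive 30th root), while u^30 = (w^30)^70 = 1.
Geometric series: S = (1 - u^30)/(1 - u) = (1 - 1)/(1 - u) = 0

S = 0


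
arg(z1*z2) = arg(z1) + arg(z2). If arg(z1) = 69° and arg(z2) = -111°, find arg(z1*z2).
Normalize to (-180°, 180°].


arg(z1*z2) = 69° - 111° = -42°
Normalized to (-180°, 180°]: -42°

-42°


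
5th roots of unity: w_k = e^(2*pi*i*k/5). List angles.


The 5th roots of unity are cis(360k/5°) for k=0..4
Angle step = 360/5 = 72°
Primitive root: cis(72°)
Primitive root = 0.3090 + 0.9511i

5 roots at angles: 0°, 72°, 144°, 216°, 288°


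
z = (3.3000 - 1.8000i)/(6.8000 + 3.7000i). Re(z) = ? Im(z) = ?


Multiply by conjugate: (3.3000 - 1.8000i)(6.8000 - 3.7000i) / (6.8^2 + 3.7^2)
Numerator real = 3.3*6.8 - (1.8)*3.7 = 15.78
Numerator imag = -1.8*6.8 - 3.3*3.7 = -24.45
Denominator = 59.93
Re(z) = 15.78/59.93 = 0.2633
Im(z) = -24.45/59.93 = -0.4080

Re(z) = 0.2633, Im(z) = -0.4080


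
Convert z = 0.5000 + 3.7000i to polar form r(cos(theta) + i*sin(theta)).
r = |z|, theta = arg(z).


r = sqrt(0.25+13.69) = sqrt(13.94) = 3.7336
theta = atan2(3.7, 0.5) = 82.3039 degrees

r = 3.7336, theta = 82.3039 degrees


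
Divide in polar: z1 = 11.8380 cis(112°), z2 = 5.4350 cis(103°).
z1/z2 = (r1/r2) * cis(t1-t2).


r = 11.8380 / 5.4350 = 2.1781
theta = 112° - 103° = 9° = 9° (mod 360)

2.1781 cis(9°)


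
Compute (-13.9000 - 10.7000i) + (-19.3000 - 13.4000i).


Real: -13.9 - 19.3 = -33.2
Imag: -10.7 - 13.4 = -24.1

-33.2000 - 24.1000i


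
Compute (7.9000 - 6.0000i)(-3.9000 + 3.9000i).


Real = 7.9*(-3.9) - (-6)*3.9 = -30.81 - (-23.4) = -7.41
Imag = 7.9*3.9 - (3.9)*(-6) = 30.81 + 23.4 = 54.21

-7.4100 + 54.2100i


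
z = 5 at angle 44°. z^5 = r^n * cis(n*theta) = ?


r^5 = 5^5 = 3125
n*theta = 5*44° = 220° = 220° (mod 360)
a = 3125*cos(220°) = -2393.8889
b = 3125*sin(220°) = -2008.7113

3125 cis(220°) = -2393.8889 - 2008.7113i


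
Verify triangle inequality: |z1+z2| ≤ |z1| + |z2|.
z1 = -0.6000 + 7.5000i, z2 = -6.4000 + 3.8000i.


|z1| = sqrt((-0.6)^2 + 7.5^2) = sqrt(56.61) = 7.5240
|z2| = sqrt((-6.4)^2 + 3.8^2) = sqrt(55.4) = 7.4431
z1+z2 = -7.0000 + 11.3000i
|z1+z2| = sqrt(176.69) = 13.2925
|z1|+|z2| = 7.5240 + 7.4431 = 14.9671

|z1+z2| = 13.2925 ≤ |z1|+|z2| = 14.9671 (verified)


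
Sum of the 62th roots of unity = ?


The sum of all 62th roots of unity is 0.
Geometric series: (1 - w^62)/(1 - w) = (1-1)/(1-w) = 0 since w^62 = 1, w ≠ 1.
Alternatively: coefficient of z^61 in z^62 - 1 is 0.

0


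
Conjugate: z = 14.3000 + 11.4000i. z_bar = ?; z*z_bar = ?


z_bar = 14.3000 - 11.4000i
z*z_bar = 14.3^2 + 11.4^2 = 204.49 + 129.96 = 334.45

z_bar = 14.3000 - 11.4000i, z*z_bar = 334.45


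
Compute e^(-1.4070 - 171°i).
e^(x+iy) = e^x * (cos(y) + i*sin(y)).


e^-1.4070 = 0.2449
cos(-171°) = -0.9877
sin(-171°) = -0.1564
Real = 0.2449*(-0.9877) = -0.2419
Imag = 0.2449*(-0.1564) = -0.0383

-0.2419 - 0.0383i


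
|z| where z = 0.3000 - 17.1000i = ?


|z| = sqrt(0.3^2 + (-17.1)^2) = sqrt(0.09 + 292.41) = sqrt(292.5) = 17.1026

|z| = 17.1026


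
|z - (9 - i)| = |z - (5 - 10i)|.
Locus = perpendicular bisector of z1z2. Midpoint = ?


Equal distances means the locus is the perpendicular bisector of z1 and z2.
Midpoint = ((9+5)/2, (-1+(-10))/2) = (7.0000, -5.5000)

Perpendicular bisector through (7.0000, -5.5000)


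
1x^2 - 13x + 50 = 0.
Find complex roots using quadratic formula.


disc = (-13)^2 - 4*1*50 = 169 - 200 = -31
sqrt(|disc|) = sqrt(31) = 5.5678
Real part = 13/(2*1) = 6.5000
Imag part = 5.5678/(2*1) = 2.7839

6.5000 ± 2.7839i


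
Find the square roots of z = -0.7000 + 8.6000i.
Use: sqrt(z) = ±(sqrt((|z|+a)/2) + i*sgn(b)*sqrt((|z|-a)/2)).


|z| = sqrt(0.49+73.96) = 8.6284
sqrt((|z|+a)/2) = sqrt((8.6284+(-0.7))/2) = sqrt(3.9642) = 1.9910
sqrt((|z|-a)/2) = sqrt((8.6284-(-0.7))/2) = sqrt(4.6642) = 2.1597

±(1.9910 + 2.1597i) i.e. 1.9910 + 2.1597i and -1.9910 - 2.1597i


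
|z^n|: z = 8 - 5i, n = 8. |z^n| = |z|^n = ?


|z| = sqrt(64+25) = sqrt(89) = 9.4340
|z^8| = |z|^8 = (sqrt(89))^8 = 89^4 = 62742241

|z^8| = 62742241


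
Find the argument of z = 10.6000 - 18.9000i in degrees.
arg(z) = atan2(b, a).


Re = 10.6, Im = -18.9
arg = atan2(-18.9, 10.6) = -60.7143 degrees

arg(z) = -60.7143 degrees


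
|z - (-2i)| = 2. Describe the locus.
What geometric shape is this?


|z - z0| = r is a circle with center z0 and radius r.
Center = (0, -2), radius = 2

Circle with center (0, -2) and radius 2


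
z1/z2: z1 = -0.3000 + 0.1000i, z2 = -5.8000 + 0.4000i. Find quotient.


Conjugate of z2 = -5.8000 - 0.4000i
Numerator: (-0.3000 + 0.1000i)(-5.8000 - 0.4000i) = 1.7800 - 0.4600i
Denominator: (-5.8)^2 + 0.4^2 = 33.8
Result = (1.7800 - 0.4600i)/33.8

0.0527 - 0.0136i


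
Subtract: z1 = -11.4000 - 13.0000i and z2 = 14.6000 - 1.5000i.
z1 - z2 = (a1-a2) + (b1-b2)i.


Real: -11.4 - 14.6 = -26
Imag: -13 + 1.5 = -11.5

-26.0000 - 11.5000i


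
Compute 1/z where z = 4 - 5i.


|z|^2 = 16+25 = 41
1/z = (4 + 5i)/41

1/z = 0.0976 + 0.1220i


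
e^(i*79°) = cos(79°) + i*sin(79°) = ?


cos(79°) = 0.1908
sin(79°) = 0.9816

e^(i*79°) = 0.1908 + 0.9816i


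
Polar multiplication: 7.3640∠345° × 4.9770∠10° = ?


r = 7.3640 * 4.9770 = 36.6506
theta = 345° + 10° = 355° = 355° (mod 360)

36.6506 cis(355°)


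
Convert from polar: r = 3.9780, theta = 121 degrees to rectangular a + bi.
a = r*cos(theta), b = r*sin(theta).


a = 3.9780*cos(121°) = 3.9780*(-0.51504) = -2.0488
b = 3.9780*sin(121°) = 3.9780*0.85717 = 3.4098

-2.0488 + 3.4098i


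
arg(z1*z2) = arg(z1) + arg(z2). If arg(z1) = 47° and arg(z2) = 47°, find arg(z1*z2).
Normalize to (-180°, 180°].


arg(z1*z2) = 47° + 47° = 94°
Normalized to (-180°, 180°]: 94°

94°


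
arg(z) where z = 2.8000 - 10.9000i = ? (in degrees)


Re = 2.8, Im = -10.9
arg = atan2(-10.9, 2.8) = -75.5933 degrees

arg(z) = -75.5933 degrees


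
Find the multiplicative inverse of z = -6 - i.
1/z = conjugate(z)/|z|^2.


|z|^2 = 36+1 = 37
1/z = (-6 + 1i)/37

1/z = -0.1622 + 0.0270i


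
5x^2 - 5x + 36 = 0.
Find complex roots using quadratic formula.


disc = (-5)^2 - 4*5*36 = 25 - 720 = -695
sqrt(|disc|) = sqrt(695) = 26.3629
Real part = 5/(2*5) = 0.5000
Imag part = 26.3629/(2*5) = 2.6363

0.5000 ± 2.6363i


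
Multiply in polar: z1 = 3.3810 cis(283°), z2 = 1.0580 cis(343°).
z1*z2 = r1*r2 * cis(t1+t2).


r = 3.3810 * 1.0580 = 3.5771
theta = 283° + 343° = 626° = 266° (mod 360)

3.5771 cis(266°)


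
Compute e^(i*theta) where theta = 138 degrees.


cos(138°) = -0.7431
sin(138°) = 0.6691

e^(i*138°) = -0.7431 + 0.6691i


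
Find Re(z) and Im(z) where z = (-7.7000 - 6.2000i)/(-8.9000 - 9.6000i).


Multiply by conjugate: (-7.7000 - 6.2000i)(-8.9000 + 9.6000i) / ((-8.9)^2 + (-9.6)^2)
Numerator real = -7.7*(-8.9) - (6.2)*(-9.6) = 128.05
Numerator imag = -6.2*(-8.9) - (-7.7)*(-9.6) = -18.74
Denominator = 171.37
Re(z) = 128.05/171.37 = 0.7472
Im(z) = -18.74/171.37 = -0.1094

Re(z) = 0.7472, Im(z) = -0.1094


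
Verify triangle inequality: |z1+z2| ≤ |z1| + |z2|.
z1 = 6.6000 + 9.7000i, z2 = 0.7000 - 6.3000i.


|z1| = sqrt(6.6^2 + 9.7^2) = sqrt(137.65) = 11.7324
|z2| = sqrt(0.7^2 + (-6.3)^2) = sqrt(40.18) = 6.3388
z1+z2 = 7.3000 + 3.4000i
|z1+z2| = sqrt(64.85) = 8.0529
|z1|+|z2| = 11.7324 + 6.3388 = 18.0712

|z1+z2| = 8.0529 ≤ |z1|+|z2| = 18.0712 (verified)


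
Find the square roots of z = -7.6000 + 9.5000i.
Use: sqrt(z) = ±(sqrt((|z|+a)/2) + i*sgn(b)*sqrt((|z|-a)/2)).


|z| = sqrt(57.76+90.25) = 12.1659
sqrt((|z|+a)/2) = sqrt((12.1659+(-7.6))/2) = sqrt(2.2830) = 1.5109
sqrt((|z|-a)/2) = sqrt((12.1659-(-7.6))/2) = sqrt(9.8830) = 3.1437

±(1.5109 + 3.1437i) i.e. 1.5109 + 3.1437i and -1.5109 - 3.1437i


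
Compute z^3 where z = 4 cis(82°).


r^3 = 4^3 = 64
n*theta = 3*82° = 246° = 246° (mod 360)
a = 64*cos(246°) = -26.0311
b = 64*sin(246°) = -58.4669

64 cis(246°) = -26.0311 - 58.4669i


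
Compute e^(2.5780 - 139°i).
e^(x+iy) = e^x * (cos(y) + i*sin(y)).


e^2.5780 = 13.1708
cos(-139°) = -0.75471
sin(-139°) = -0.65606
Real = 13.1708*(-0.75471) = -9.9401
Imag = 13.1708*(-0.65606) = -8.6408

-9.9401 - 8.6408i


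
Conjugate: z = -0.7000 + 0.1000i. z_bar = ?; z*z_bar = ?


z_bar = -0.7000 - 0.1000i
z*z_bar = (-0.7)^2 + 0.1^2 = 0.49 + 0.01 = 0.5

z_bar = -0.7000 - 0.1000i, z*z_bar = 0.5


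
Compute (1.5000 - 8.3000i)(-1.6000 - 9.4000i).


Real = 1.5*(-1.6) - (-8.3)*(-9.4) = -2.4 - 78.02 = -80.42
Imag = 1.5*(-9.4) - (1.6)*(-8.3) = -14.1 + 13.28 = -0.82

-80.4200 - 0.8200i
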